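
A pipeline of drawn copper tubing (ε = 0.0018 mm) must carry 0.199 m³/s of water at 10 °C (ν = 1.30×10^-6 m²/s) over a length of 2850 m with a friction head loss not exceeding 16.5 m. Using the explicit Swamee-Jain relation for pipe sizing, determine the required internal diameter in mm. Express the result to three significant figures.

Swamee-Jain (Type III): D = 0.66·[ε^1.25·(LQ²/(gh_f))^4.75 + ν·Q^9.4·(L/(gh_f))^5.2]^0.04
LQ²/(gh_f) = 0.6973; L/(gh_f) = 17.61
Term 1 = ε^1.25·(…)^4.75 = 1.19×10^-8; Term 2 = ν·Q^9.4·(…)^5.2 = 1.00×10^-6
D = 0.66·(1.19×10^-8 + 1.00×10^-6)^0.04 = 0.3800 m = 380 mm
Check: V = 1.75 m/s, Re = 5.13×10^5, f = 0.01311, h_f = 15.4 m ≈ 16.5 m ✓

D ≈ 380 mm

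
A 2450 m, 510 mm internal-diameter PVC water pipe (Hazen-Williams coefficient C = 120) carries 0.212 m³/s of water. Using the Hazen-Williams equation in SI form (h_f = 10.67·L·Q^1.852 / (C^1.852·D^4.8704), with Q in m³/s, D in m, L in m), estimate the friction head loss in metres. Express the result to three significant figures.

h_f = 10.67·2450·0.212^1.852 / (120^1.852·0.510^4.8704) = 5.537 m

h_f ≈ 5.54 m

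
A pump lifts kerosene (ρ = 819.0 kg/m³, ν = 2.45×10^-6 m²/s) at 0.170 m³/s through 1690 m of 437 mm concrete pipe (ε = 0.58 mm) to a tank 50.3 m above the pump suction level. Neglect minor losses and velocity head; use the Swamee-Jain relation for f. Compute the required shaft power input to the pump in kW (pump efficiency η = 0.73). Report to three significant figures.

V = 4Q/(πD²) = 1.133 m/s; Re = 2.02×10^5; ε/D = 0.00133; f = 0.02238
h_f = f(L/D)V²/2g = 5.668 m
Total head H = z + h_f = 50.3 + 5.668 = 55.97 m
P_hyd = ρgQH = 819.0·9.81·0.170·55.97 = 76.44 kW
P_shaft = P_hyd/η = 76.44/0.73 = 104.7 kW

P_shaft ≈ 105 kW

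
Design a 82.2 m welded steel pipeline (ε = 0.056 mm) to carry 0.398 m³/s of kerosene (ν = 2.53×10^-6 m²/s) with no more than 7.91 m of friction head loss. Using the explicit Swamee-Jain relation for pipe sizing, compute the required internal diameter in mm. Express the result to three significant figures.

Swamee-Jain (Type III): D = 0.66·[ε^1.25·(LQ²/(gh_f))^4.75 + ν·Q^9.4·(L/(gh_f))^5.2]^0.04
LQ²/(gh_f) = 0.1678; L/(gh_f) = 1.059
Term 1 = ε^1.25·(…)^4.75 = 1.01×10^-9; Term 2 = ν·Q^9.4·(…)^5.2 = 5.92×10^-10
D = 0.66·(1.01×10^-9 + 5.92×10^-10)^0.04 = 0.2936 m = 294 mm
Check: V = 5.88 m/s, Re = 6.82×10^5, f = 0.01504, h_f = 7.42 m ≈ 7.91 m ✓

D ≈ 294 mm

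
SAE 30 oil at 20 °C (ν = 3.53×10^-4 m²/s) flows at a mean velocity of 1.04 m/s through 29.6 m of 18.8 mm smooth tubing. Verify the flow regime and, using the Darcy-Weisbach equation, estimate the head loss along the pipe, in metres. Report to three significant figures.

h_f ≈ 100 m

Re = VD/ν = 1.04·0.01880/3.53×10^-4 = 55.4 → laminar (Re < 2300)
f = 64/Re = 1.155
h_f = f(L/D)V²/(2g) = 1.155·(29.6/0.01880)·1.04²/(2·9.81) = 100.3 m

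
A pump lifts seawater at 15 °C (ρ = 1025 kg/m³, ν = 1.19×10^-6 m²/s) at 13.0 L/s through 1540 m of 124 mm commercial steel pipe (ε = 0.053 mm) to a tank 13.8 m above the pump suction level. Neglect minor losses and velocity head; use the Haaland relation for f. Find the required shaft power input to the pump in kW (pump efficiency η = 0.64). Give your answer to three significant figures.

V = 4Q/(πD²) = 1.076 m/s; Re = 1.12×10^5; ε/D = 4.27×10^-4; f = 0.01946
h_f = f(L/D)V²/2g = 14.28 m
Total head H = z + h_f = 13.8 + 14.28 = 28.08 m
P_hyd = ρgQH = 1025·9.81·0.0130·28.08 = 3.670 kW
P_shaft = P_hyd/η = 3.670/0.64 = 5.734 kW

P_shaft ≈ 5.73 kW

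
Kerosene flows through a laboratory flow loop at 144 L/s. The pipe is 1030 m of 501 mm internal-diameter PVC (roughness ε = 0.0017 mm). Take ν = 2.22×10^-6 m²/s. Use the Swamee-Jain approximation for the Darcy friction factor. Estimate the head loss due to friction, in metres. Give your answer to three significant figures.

V = 4Q/(πD²) = 4·0.144/(π·0.501²) = 0.7305 m/s
Re = VD/ν = 0.7305·0.501/2.22×10^-6 = 1.65×10^5 → turbulent
ε/D = 0.0017/501 = 3.39×10^-6
Swamee-Jain: f = 0.01616
h_f = f(L/D)V²/(2g) = 0.01616·(1030/0.501)·0.7305²/(2·9.81) = 0.9036 m

h_f ≈ 0.904 m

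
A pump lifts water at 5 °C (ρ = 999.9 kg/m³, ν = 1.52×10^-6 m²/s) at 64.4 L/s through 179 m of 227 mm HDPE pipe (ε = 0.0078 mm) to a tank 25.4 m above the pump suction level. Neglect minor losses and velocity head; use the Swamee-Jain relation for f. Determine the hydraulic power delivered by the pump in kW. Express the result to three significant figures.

P_hyd ≈ 17.0 kW

V = 4Q/(πD²) = 1.591 m/s; Re = 2.38×10^5; ε/D = 3.44×10^-5; f = 0.01537
h_f = f(L/D)V²/2g = 1.564 m
Total head H = z + h_f = 25.4 + 1.564 = 26.96 m
P_hyd = ρgQH = 999.9·9.81·0.0644·26.96 = 17.03 kW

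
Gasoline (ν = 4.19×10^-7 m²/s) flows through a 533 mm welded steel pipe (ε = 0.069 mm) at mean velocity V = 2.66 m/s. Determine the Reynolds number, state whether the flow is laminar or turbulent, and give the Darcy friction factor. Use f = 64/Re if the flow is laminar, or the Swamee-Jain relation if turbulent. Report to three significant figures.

Re ≈ 3.38×10^6; turbulent; f ≈ 0.0131

Re = VD/ν = 2.660·0.533/4.19×10^-7 = 3.38×10^6
Re > 4000 → turbulent; ε/D = 1.29×10^-4
Swamee-Jain: f = 0.01309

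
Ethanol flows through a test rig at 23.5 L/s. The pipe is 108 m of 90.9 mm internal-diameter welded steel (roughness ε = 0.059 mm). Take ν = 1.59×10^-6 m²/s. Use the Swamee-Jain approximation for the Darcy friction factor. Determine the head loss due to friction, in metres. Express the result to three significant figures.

h_f ≈ 15.6 m

V = 4Q/(πD²) = 4·0.0235/(π·0.0909²) = 3.621 m/s
Re = VD/ν = 3.621·0.0909/1.59×10^-6 = 2.07×10^5 → turbulent
ε/D = 0.059/90.9 = 6.49×10^-4
Swamee-Jain: f = 0.01963
h_f = f(L/D)V²/(2g) = 0.01963·(108/0.0909)·3.621²/(2·9.81) = 15.58 m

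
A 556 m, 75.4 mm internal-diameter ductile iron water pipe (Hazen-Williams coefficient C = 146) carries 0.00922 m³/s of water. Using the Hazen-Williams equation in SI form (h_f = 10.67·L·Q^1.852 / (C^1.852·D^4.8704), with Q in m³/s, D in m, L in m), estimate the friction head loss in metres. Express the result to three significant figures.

h_f = 10.67·556·0.00922^1.852 / (146^1.852·0.0754^4.8704) = 29.05 m

h_f ≈ 29.1 m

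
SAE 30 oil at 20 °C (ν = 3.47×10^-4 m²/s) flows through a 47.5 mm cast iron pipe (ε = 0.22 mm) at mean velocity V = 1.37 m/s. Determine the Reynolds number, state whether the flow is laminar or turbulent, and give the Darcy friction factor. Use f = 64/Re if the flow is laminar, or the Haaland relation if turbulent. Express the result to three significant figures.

Re = VD/ν = 1.370·0.0475/3.47×10^-4 = 188
Re < 2300 → laminar → f = 64/Re = 0.3413

Re ≈ 188; laminar; f = 64/Re ≈ 0.341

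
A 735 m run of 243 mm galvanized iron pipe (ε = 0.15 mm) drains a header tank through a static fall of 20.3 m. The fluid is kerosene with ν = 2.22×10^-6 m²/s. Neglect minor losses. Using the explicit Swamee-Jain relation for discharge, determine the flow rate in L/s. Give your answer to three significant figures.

Q ≈ 122 L/s

Swamee-Jain (Type II): Q = -0.965·√(gD⁵h_f/L)·ln[ε/(3.7D) + √(3.17ν²L/(gD³h_f))]
√(gD⁵h_f/L) = √(9.81·0.243⁵·20.3/735) = 0.01515
ε/(3.7D) = 1.67×10^-4; √(3.17ν²L/(gD³h_f)) = 6.34×10^-5
Q = -0.965·0.01515·ln(2.302×10^-4) = 0.1225 m³/s
Check: V = 2.64 m/s, Re = 2.89×10^5, f = 0.01902, h_f = 20.4 m ≈ 20.3 m ✓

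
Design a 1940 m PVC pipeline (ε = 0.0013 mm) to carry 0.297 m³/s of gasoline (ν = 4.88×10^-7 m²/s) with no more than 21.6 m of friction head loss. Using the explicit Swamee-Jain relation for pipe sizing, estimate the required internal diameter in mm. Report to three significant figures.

D ≈ 371 mm

Swamee-Jain (Type III): D = 0.66·[ε^1.25·(LQ²/(gh_f))^4.75 + ν·Q^9.4·(L/(gh_f))^5.2]^0.04
LQ²/(gh_f) = 0.8076; L/(gh_f) = 9.155
Term 1 = ε^1.25·(…)^4.75 = 1.59×10^-8; Term 2 = ν·Q^9.4·(…)^5.2 = 5.41×10^-7
D = 0.66·(1.59×10^-8 + 5.41×10^-7)^0.04 = 0.3710 m = 371 mm
Check: V = 2.75 m/s, Re = 2.09×10^6, f = 0.01043, h_f = 21.0 m ≈ 21.6 m ✓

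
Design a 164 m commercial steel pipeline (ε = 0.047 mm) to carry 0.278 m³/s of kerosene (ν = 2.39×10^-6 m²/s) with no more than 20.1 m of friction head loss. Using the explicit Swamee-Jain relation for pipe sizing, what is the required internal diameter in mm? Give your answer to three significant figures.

D ≈ 243 mm

Swamee-Jain (Type III): D = 0.66·[ε^1.25·(LQ²/(gh_f))^4.75 + ν·Q^9.4·(L/(gh_f))^5.2]^0.04
LQ²/(gh_f) = 0.06428; L/(gh_f) = 0.8317
Term 1 = ε^1.25·(…)^4.75 = 8.48×10^-12; Term 2 = ν·Q^9.4·(…)^5.2 = 5.45×10^-12
D = 0.66·(8.48×10^-12 + 5.45×10^-12)^0.04 = 0.2428 m = 243 mm
Check: V = 6.00 m/s, Re = 6.10×10^5, f = 0.01520, h_f = 18.9 m ≈ 20.1 m ✓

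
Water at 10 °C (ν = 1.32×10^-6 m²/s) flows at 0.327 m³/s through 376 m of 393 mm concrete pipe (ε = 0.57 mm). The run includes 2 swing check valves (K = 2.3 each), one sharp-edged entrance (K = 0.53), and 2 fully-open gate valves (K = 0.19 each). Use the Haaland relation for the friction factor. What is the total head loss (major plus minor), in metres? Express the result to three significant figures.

V = 4Q/(πD²) = 2.696 m/s; V²/2g = 0.3704 m
Re = 8.03×10^5, ε/D = 0.00145 → f = 0.02184 (Haaland)
Major: h_f = f(L/D)·V²/2g = 0.02184·956.7·0.3704 = 7.738 m
Minor: ΣK = 5.51; h_m = ΣK·V²/2g = 2.041 m
Total H_L = 7.738 + 2.041 = 9.779 m

H_L ≈ 9.78 m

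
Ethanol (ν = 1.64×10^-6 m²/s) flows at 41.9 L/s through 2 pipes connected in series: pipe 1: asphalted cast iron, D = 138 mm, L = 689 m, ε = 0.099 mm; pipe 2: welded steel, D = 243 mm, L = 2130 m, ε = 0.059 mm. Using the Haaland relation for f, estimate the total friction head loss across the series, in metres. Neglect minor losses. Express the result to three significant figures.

H ≈ 45.5 m

Pipe 1: V = 2.801 m/s, Re = 2.36×10^5, ε/D = 7.17×10^-4, f = 0.01950, h_1 = f(L/D)V²/2g = 38.93 m
Pipe 2: V = 0.9035 m/s, Re = 1.34×10^5, ε/D = 2.43×10^-4, f = 0.01810, h_2 = f(L/D)V²/2g = 6.602 m
Series → Q common, losses add: H = Σh = 45.53 m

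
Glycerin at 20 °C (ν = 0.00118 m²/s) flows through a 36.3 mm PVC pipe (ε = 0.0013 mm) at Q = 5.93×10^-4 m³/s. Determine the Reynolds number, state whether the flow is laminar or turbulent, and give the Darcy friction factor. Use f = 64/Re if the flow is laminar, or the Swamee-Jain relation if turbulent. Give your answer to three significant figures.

Re ≈ 17.6; laminar; f = 64/Re ≈ 3.63

V = 4Q/(πD²) = 0.5730 m/s
Re = VD/ν = 0.5730·0.0363/0.00118 = 17.6
Re < 2300 → laminar → f = 64/Re = 3.631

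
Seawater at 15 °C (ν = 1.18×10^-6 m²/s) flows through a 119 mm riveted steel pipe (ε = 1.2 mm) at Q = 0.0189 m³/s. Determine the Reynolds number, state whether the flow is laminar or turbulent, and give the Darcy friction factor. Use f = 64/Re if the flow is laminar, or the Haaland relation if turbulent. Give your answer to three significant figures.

Re ≈ 1.71×10^5; turbulent; f ≈ 0.0384

V = 4Q/(πD²) = 1.699 m/s
Re = VD/ν = 1.699·0.119/1.18×10^-6 = 1.71×10^5
Re > 4000 → turbulent; ε/D = 0.0101
Haaland: f = 0.03841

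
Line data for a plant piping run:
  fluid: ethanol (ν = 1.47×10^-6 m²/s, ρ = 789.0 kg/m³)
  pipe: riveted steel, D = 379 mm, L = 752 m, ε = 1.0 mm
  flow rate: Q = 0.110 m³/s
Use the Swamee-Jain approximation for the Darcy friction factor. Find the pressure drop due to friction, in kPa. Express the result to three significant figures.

V = 4Q/(πD²) = 4·0.110/(π·0.379²) = 0.9750 m/s
Re = VD/ν = 0.9750·0.379/1.47×10^-6 = 2.51×10^5 → turbulent
ε/D = 1.0/379 = 0.00264
Swamee-Jain: f = 0.02600
h_f = f(L/D)V²/(2g) = 0.02600·(752/0.379)·0.9750²/(2·9.81) = 2.499 m
Δp = ρg·h_f = 789.0·9.81·2.499 = 19.35 kPa

Δp ≈ 19.3 kPa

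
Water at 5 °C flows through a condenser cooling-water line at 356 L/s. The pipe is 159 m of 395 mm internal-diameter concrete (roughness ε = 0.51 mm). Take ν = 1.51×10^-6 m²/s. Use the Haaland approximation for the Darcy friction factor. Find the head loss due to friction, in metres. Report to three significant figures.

V = 4Q/(πD²) = 4·0.356/(π·0.395²) = 2.905 m/s
Re = VD/ν = 2.905·0.395/1.51×10^-6 = 7.60×10^5 → turbulent
ε/D = 0.51/395 = 0.00129
Haaland: f = 0.02125
h_f = f(L/D)V²/(2g) = 0.02125·(159/0.395)·2.905²/(2·9.81) = 3.679 m

h_f ≈ 3.68 m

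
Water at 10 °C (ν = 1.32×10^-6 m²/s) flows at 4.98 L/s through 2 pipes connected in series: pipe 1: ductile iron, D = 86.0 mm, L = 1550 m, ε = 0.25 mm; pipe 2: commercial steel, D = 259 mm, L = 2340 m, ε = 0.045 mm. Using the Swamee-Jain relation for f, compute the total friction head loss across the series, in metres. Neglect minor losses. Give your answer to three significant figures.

H ≈ 19.4 m

Pipe 1: V = 0.8573 m/s, Re = 5.59×10^4, ε/D = 0.00291, f = 0.02850, h_1 = f(L/D)V²/2g = 19.24 m
Pipe 2: V = 0.09452 m/s, Re = 1.85×10^4, ε/D = 1.74×10^-4, f = 0.02672, h_2 = f(L/D)V²/2g = 0.1100 m
Series → Q common, losses add: H = Σh = 19.35 m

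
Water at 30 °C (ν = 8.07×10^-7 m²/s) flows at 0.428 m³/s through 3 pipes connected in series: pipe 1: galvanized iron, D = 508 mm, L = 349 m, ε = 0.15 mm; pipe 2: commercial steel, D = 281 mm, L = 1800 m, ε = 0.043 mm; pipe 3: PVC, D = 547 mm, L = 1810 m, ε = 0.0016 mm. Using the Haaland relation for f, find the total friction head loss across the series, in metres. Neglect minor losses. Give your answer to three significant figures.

H ≈ 219 m

Pipe 1: V = 2.112 m/s, Re = 1.33×10^6, ε/D = 2.95×10^-4, f = 0.01541, h_1 = f(L/D)V²/2g = 2.406 m
Pipe 2: V = 6.901 m/s, Re = 2.40×10^6, ε/D = 1.53×10^-4, f = 0.01349, h_2 = f(L/D)V²/2g = 209.8 m
Pipe 3: V = 1.821 m/s, Re = 1.23×10^6, ε/D = 2.93×10^-6, f = 0.01124, h_3 = f(L/D)V²/2g = 6.289 m
Series → Q common, losses add: H = Σh = 218.5 m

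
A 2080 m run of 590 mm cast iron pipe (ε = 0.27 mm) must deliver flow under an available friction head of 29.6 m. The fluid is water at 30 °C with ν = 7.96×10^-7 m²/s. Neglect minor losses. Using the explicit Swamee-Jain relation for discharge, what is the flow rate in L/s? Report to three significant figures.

Swamee-Jain (Type II): Q = -0.965·√(gD⁵h_f/L)·ln[ε/(3.7D) + √(3.17ν²L/(gD³h_f))]
√(gD⁵h_f/L) = √(9.81·0.590⁵·29.6/2080) = 0.09990
ε/(3.7D) = 1.24×10^-4; √(3.17ν²L/(gD³h_f)) = 8.37×10^-6
Q = -0.965·0.09990·ln(1.321×10^-4) = 0.8611 m³/s
Check: V = 3.15 m/s, Re = 2.33×10^6, f = 0.01668, h_f = 29.7 m ≈ 29.6 m ✓

Q ≈ 861 L/s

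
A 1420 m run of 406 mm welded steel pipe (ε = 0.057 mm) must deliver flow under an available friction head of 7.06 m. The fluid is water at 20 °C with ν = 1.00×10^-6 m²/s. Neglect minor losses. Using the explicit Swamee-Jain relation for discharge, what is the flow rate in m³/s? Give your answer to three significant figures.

Swamee-Jain (Type II): Q = -0.965·√(gD⁵h_f/L)·ln[ε/(3.7D) + √(3.17ν²L/(gD³h_f))]
√(gD⁵h_f/L) = √(9.81·0.406⁵·7.06/1420) = 0.02320
ε/(3.7D) = 3.79×10^-5; √(3.17ν²L/(gD³h_f)) = 3.12×10^-5
Q = -0.965·0.02320·ln(6.911×10^-5) = 0.2144 m³/s
Check: V = 1.66 m/s, Re = 6.72×10^5, f = 0.01451, h_f = 7.10 m ≈ 7.06 m ✓

Q ≈ 0.214 m³/s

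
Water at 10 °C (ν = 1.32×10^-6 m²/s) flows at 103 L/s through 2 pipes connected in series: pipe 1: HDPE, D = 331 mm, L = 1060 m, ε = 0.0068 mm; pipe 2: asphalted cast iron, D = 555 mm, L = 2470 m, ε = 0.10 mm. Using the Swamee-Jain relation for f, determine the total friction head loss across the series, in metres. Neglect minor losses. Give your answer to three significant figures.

Pipe 1: V = 1.197 m/s, Re = 3.00×10^5, ε/D = 2.05×10^-5, f = 0.01461, h_1 = f(L/D)V²/2g = 3.417 m
Pipe 2: V = 0.4258 m/s, Re = 1.79×10^5, ε/D = 1.80×10^-4, f = 0.01725, h_2 = f(L/D)V²/2g = 0.7095 m
Series → Q common, losses add: H = Σh = 4.127 m

H ≈ 4.13 m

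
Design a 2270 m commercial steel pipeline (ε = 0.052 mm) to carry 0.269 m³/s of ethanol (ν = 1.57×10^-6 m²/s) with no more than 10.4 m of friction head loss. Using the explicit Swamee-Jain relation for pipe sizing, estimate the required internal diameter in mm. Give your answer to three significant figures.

Swamee-Jain (Type III): D = 0.66·[ε^1.25·(LQ²/(gh_f))^4.75 + ν·Q^9.4·(L/(gh_f))^5.2]^0.04
LQ²/(gh_f) = 1.610; L/(gh_f) = 22.25
Term 1 = ε^1.25·(…)^4.75 = 4.24×10^-5; Term 2 = ν·Q^9.4·(…)^5.2 = 6.94×10^-5
D = 0.66·(4.24×10^-5 + 6.94×10^-5)^0.04 = 0.4587 m = 459 mm
Check: V = 1.63 m/s, Re = 4.76×10^5, f = 0.01470, h_f = 9.83 m ≈ 10.4 m ✓

D ≈ 459 mm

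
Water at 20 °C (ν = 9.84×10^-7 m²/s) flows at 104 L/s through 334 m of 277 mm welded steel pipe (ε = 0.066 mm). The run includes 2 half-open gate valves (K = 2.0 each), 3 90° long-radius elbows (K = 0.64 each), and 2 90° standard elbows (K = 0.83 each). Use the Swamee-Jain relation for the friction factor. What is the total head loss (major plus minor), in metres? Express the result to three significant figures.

V = 4Q/(πD²) = 1.726 m/s; V²/2g = 0.1518 m
Re = 4.86×10^5, ε/D = 2.38×10^-4 → f = 0.01589 (Swamee-Jain)
Major: h_f = f(L/D)·V²/2g = 0.01589·1206·0.1518 = 2.909 m
Minor: ΣK = 7.58; h_m = ΣK·V²/2g = 1.151 m
Total H_L = 2.909 + 1.151 = 4.060 m

H_L ≈ 4.06 m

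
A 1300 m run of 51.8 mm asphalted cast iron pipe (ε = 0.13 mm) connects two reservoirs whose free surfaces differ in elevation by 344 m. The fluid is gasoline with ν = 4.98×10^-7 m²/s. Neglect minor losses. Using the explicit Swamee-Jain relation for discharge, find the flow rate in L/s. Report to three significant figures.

Q ≈ 6.86 L/s

Swamee-Jain (Type II): Q = -0.965·√(gD⁵h_f/L)·ln[ε/(3.7D) + √(3.17ν²L/(gD³h_f))]
√(gD⁵h_f/L) = √(9.81·0.0518⁵·344/1300) = 9.839×10^-4
ε/(3.7D) = 6.78×10^-4; √(3.17ν²L/(gD³h_f)) = 4.67×10^-5
Q = -0.965·9.839×10^-4·ln(7.250×10^-4) = 0.006864 m³/s
Check: V = 3.26 m/s, Re = 3.39×10^5, f = 0.02549, h_f = 346 m ≈ 344 m ✓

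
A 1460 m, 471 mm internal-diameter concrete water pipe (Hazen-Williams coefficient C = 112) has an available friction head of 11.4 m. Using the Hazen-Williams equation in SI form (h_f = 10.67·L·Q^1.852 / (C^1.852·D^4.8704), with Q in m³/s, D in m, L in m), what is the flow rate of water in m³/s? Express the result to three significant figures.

Q ≈ 0.313 m³/s

Rearranging: Q = [h_f·C^1.852·D^4.8704 / (10.67·L)]^(1/1.852)
Q = [11.4·112^1.852·0.471^4.8704 / (10.67·1460)]^0.540 = 0.3135 m³/s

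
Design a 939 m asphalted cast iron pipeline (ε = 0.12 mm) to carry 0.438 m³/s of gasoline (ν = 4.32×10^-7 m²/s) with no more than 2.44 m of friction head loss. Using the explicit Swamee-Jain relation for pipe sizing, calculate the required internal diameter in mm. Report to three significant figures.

D ≈ 621 mm

Swamee-Jain (Type III): D = 0.66·[ε^1.25·(LQ²/(gh_f))^4.75 + ν·Q^9.4·(L/(gh_f))^5.2]^0.04
LQ²/(gh_f) = 7.526; L/(gh_f) = 39.23
Term 1 = ε^1.25·(…)^4.75 = 0.183; Term 2 = ν·Q^9.4·(…)^5.2 = 0.0357
D = 0.66·(0.183 + 0.0357)^0.04 = 0.6211 m = 621 mm
Check: V = 1.45 m/s, Re = 2.08×10^6, f = 0.01422, h_f = 2.29 m ≈ 2.44 m ✓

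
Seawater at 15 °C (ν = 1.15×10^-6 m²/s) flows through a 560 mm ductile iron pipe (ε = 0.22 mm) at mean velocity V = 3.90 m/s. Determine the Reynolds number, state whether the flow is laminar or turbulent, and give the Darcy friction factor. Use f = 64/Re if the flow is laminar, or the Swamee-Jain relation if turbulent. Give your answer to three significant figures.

Re = VD/ν = 3.900·0.560/1.15×10^-6 = 1.90×10^6
Re > 4000 → turbulent; ε/D = 3.93×10^-4
Swamee-Jain: f = 0.01623

Re ≈ 1.90×10^6; turbulent; f ≈ 0.0162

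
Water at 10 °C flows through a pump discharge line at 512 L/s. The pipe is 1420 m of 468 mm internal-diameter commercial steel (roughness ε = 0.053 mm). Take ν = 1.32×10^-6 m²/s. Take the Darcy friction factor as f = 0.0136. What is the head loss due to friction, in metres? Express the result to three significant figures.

h_f ≈ 18.6 m

V = 4Q/(πD²) = 4·0.512/(π·0.468²) = 2.976 m/s
h_f = f(L/D)V²/(2g) = 0.01360·(1420/0.468)·2.976²/(2·9.81) = 18.63 m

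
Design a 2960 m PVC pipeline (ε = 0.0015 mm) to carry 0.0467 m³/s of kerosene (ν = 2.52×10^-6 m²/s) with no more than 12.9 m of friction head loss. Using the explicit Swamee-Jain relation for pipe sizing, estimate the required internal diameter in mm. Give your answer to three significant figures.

D ≈ 240 mm

Swamee-Jain (Type III): D = 0.66·[ε^1.25·(LQ²/(gh_f))^4.75 + ν·Q^9.4·(L/(gh_f))^5.2]^0.04
LQ²/(gh_f) = 0.05101; L/(gh_f) = 23.39
Term 1 = ε^1.25·(…)^4.75 = 3.82×10^-14; Term 2 = ν·Q^9.4·(…)^5.2 = 1.03×10^-11
D = 0.66·(3.82×10^-14 + 1.03×10^-11)^0.04 = 0.2399 m = 240 mm
Check: V = 1.03 m/s, Re = 9.83×10^4, f = 0.01796, h_f = 12.1 m ≈ 12.9 m ✓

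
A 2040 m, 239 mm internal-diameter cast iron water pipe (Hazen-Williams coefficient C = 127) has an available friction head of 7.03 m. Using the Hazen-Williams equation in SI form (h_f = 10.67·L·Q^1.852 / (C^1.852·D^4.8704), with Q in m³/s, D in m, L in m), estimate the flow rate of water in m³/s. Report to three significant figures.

Rearranging: Q = [h_f·C^1.852·D^4.8704 / (10.67·L)]^(1/1.852)
Q = [7.03·127^1.852·0.239^4.8704 / (10.67·2040)]^0.540 = 0.03839 m³/s

Q ≈ 0.0384 m³/s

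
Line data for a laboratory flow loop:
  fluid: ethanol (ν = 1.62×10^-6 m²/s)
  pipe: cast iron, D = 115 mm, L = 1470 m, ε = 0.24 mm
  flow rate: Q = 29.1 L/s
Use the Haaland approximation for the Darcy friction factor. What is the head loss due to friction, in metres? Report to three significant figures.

V = 4Q/(πD²) = 4·0.0291/(π·0.115²) = 2.802 m/s
Re = VD/ν = 2.802·0.115/1.62×10^-6 = 1.99×10^5 → turbulent
ε/D = 0.24/115 = 0.00209
Haaland: f = 0.02450
h_f = f(L/D)V²/(2g) = 0.02450·(1470/0.115)·2.802²/(2·9.81) = 125.3 m

h_f ≈ 125 m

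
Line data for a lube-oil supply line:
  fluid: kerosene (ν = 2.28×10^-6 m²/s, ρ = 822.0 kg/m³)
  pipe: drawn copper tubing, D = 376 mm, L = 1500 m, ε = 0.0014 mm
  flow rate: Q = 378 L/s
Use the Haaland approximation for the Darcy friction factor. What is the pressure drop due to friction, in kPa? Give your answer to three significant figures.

V = 4Q/(πD²) = 4·0.378/(π·0.376²) = 3.404 m/s
Re = VD/ν = 3.404·0.376/2.28×10^-6 = 5.61×10^5 → turbulent
ε/D = 0.0014/376 = 3.72×10^-6
Haaland: f = 0.01284
h_f = f(L/D)V²/(2g) = 0.01284·(1500/0.376)·3.404²/(2·9.81) = 30.26 m
Δp = ρg·h_f = 822.0·9.81·30.26 = 244.0 kPa

Δp ≈ 244 kPa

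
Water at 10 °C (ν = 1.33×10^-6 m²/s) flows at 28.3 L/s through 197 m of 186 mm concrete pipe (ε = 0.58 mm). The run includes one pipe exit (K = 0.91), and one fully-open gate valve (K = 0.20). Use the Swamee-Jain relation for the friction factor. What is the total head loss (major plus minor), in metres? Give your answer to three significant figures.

V = 4Q/(πD²) = 1.042 m/s; V²/2g = 0.05529 m
Re = 1.46×10^5, ε/D = 0.00312 → f = 0.02755 (Swamee-Jain)
Major: h_f = f(L/D)·V²/2g = 0.02755·1059·0.05529 = 1.613 m
Minor: ΣK = 1.11; h_m = ΣK·V²/2g = 0.06137 m
Total H_L = 1.613 + 0.06137 = 1.675 m

H_L ≈ 1.67 m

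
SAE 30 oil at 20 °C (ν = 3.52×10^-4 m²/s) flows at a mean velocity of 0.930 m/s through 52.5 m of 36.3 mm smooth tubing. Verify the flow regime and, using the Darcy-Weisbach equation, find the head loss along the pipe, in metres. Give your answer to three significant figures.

Re = VD/ν = 0.930·0.03630/3.52×10^-4 = 95.9 → laminar (Re < 2300)
f = 64/Re = 0.6673
h_f = f(L/D)V²/(2g) = 0.6673·(52.5/0.03630)·0.930²/(2·9.81) = 42.55 m

h_f ≈ 42.5 m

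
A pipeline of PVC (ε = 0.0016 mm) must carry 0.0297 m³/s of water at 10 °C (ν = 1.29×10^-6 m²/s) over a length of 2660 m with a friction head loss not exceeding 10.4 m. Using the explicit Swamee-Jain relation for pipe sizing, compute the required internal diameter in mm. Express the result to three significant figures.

D ≈ 202 mm

Swamee-Jain (Type III): D = 0.66·[ε^1.25·(LQ²/(gh_f))^4.75 + ν·Q^9.4·(L/(gh_f))^5.2]^0.04
LQ²/(gh_f) = 0.02300; L/(gh_f) = 26.07
Term 1 = ε^1.25·(…)^4.75 = 9.40×10^-16; Term 2 = ν·Q^9.4·(…)^5.2 = 1.31×10^-13
D = 0.66·(9.40×10^-16 + 1.31×10^-13)^0.04 = 0.2016 m = 202 mm
Check: V = 0.931 m/s, Re = 1.45×10^5, f = 0.01660, h_f = 9.67 m ≈ 10.4 m ✓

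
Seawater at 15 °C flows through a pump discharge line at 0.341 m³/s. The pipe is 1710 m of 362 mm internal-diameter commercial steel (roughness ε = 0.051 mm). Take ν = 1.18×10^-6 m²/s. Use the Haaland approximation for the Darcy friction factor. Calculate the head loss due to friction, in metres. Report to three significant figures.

V = 4Q/(πD²) = 4·0.341/(π·0.362²) = 3.313 m/s
Re = VD/ν = 3.313·0.362/1.18×10^-6 = 1.02×10^6 → turbulent
ε/D = 0.051/362 = 1.41×10^-4
Haaland: f = 0.01388
h_f = f(L/D)V²/(2g) = 0.01388·(1710/0.362)·3.313²/(2·9.81) = 36.67 m

h_f ≈ 36.7 m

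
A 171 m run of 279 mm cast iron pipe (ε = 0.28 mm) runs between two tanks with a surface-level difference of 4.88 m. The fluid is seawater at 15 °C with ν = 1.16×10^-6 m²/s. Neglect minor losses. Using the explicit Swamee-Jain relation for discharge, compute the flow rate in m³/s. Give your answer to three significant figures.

Swamee-Jain (Type II): Q = -0.965·√(gD⁵h_f/L)·ln[ε/(3.7D) + √(3.17ν²L/(gD³h_f))]
√(gD⁵h_f/L) = √(9.81·0.279⁵·4.88/171) = 0.02175
ε/(3.7D) = 2.71×10^-4; √(3.17ν²L/(gD³h_f)) = 2.65×10^-5
Q = -0.965·0.02175·ln(2.977×10^-4) = 0.1705 m³/s
Check: V = 2.79 m/s, Re = 6.71×10^5, f = 0.02021, h_f = 4.91 m ≈ 4.88 m ✓

Q ≈ 0.170 m³/s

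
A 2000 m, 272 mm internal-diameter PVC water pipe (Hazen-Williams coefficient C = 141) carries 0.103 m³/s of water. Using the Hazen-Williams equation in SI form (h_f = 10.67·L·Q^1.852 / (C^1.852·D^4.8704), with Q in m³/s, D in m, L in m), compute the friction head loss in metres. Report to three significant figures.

h_f ≈ 18.8 m

h_f = 10.67·2000·0.103^1.852 / (141^1.852·0.272^4.8704) = 18.81 m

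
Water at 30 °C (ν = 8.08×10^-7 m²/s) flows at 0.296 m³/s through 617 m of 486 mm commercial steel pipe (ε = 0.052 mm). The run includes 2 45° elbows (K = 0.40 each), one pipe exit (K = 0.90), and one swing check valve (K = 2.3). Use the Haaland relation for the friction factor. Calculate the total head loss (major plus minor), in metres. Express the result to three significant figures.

V = 4Q/(πD²) = 1.596 m/s; V²/2g = 0.1298 m
Re = 9.60×10^5, ε/D = 1.07×10^-4 → f = 0.01347 (Haaland)
Major: h_f = f(L/D)·V²/2g = 0.01347·1270·0.1298 = 2.219 m
Minor: ΣK = 4.00; h_m = ΣK·V²/2g = 0.5191 m
Total H_L = 2.219 + 0.5191 = 2.738 m

H_L ≈ 2.74 m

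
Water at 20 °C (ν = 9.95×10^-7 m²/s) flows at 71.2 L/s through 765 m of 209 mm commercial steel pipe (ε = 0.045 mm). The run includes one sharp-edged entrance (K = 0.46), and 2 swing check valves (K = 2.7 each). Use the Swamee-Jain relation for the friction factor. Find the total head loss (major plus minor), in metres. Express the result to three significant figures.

H_L ≈ 14.0 m

V = 4Q/(πD²) = 2.075 m/s; V²/2g = 0.2195 m
Re = 4.36×10^5, ε/D = 2.15×10^-4 → f = 0.01584 (Swamee-Jain)
Major: h_f = f(L/D)·V²/2g = 0.01584·3660·0.2195 = 12.73 m
Minor: ΣK = 5.86; h_m = ΣK·V²/2g = 1.286 m
Total H_L = 12.73 + 1.286 = 14.01 m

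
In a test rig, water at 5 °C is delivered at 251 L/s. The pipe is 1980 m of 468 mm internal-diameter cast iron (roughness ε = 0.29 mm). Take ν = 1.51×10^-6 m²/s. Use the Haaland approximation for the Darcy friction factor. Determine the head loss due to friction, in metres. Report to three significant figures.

V = 4Q/(πD²) = 4·0.251/(π·0.468²) = 1.459 m/s
Re = VD/ν = 1.459·0.468/1.51×10^-6 = 4.52×10^5 → turbulent
ε/D = 0.29/468 = 6.20×10^-4
Haaland: f = 0.01837
h_f = f(L/D)V²/(2g) = 0.01837·(1980/0.468)·1.459²/(2·9.81) = 8.433 m

h_f ≈ 8.43 m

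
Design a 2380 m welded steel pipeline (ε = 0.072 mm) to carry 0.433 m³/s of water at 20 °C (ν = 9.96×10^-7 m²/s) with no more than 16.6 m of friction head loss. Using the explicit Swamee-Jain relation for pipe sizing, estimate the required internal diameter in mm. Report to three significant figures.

Swamee-Jain (Type III): D = 0.66·[ε^1.25·(LQ²/(gh_f))^4.75 + ν·Q^9.4·(L/(gh_f))^5.2]^0.04
LQ²/(gh_f) = 2.740; L/(gh_f) = 14.62
Term 1 = ε^1.25·(…)^4.75 = 7.96×10^-4; Term 2 = ν·Q^9.4·(…)^5.2 = 4.35×10^-4
D = 0.66·(7.96×10^-4 + 4.35×10^-4)^0.04 = 0.5048 m = 505 mm
Check: V = 2.16 m/s, Re = 1.10×10^6, f = 0.01401, h_f = 15.7 m ≈ 16.6 m ✓

D ≈ 505 mm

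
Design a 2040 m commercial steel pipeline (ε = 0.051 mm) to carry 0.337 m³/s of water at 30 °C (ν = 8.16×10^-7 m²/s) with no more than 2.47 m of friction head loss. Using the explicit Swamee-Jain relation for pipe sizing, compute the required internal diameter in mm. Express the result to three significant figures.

Swamee-Jain (Type III): D = 0.66·[ε^1.25·(LQ²/(gh_f))^4.75 + ν·Q^9.4·(L/(gh_f))^5.2]^0.04
LQ²/(gh_f) = 9.561; L/(gh_f) = 84.19
Term 1 = ε^1.25·(…)^4.75 = 0.196; Term 2 = ν·Q^9.4·(…)^5.2 = 0.304
D = 0.66·(0.196 + 0.304)^0.04 = 0.6419 m = 642 mm
Check: V = 1.04 m/s, Re = 8.19×10^5, f = 0.01345, h_f = 2.36 m ≈ 2.47 m ✓

D ≈ 642 mm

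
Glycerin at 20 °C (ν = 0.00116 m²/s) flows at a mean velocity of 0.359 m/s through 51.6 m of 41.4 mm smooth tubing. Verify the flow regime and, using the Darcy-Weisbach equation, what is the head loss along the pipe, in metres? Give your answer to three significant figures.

Re = VD/ν = 0.359·0.04140/0.00116 = 12.8 → laminar (Re < 2300)
f = 64/Re = 4.995
h_f = f(L/D)V²/(2g) = 4.995·(51.6/0.04140)·0.359²/(2·9.81) = 40.90 m

h_f ≈ 40.9 m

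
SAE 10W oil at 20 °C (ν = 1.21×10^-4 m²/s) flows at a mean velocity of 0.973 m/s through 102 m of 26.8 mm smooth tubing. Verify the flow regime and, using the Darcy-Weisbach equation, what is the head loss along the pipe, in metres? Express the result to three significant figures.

h_f ≈ 54.5 m

Re = VD/ν = 0.973·0.02680/1.21×10^-4 = 216 → laminar (Re < 2300)
f = 64/Re = 0.2970
h_f = f(L/D)V²/(2g) = 0.2970·(102/0.02680)·0.973²/(2·9.81) = 54.54 m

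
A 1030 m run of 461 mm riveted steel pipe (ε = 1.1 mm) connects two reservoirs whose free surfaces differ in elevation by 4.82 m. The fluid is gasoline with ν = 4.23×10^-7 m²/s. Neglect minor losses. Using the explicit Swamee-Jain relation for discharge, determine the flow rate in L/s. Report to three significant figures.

Swamee-Jain (Type II): Q = -0.965·√(gD⁵h_f/L)·ln[ε/(3.7D) + √(3.17ν²L/(gD³h_f))]
√(gD⁵h_f/L) = √(9.81·0.461⁵·4.82/1030) = 0.03092
ε/(3.7D) = 6.45×10^-4; √(3.17ν²L/(gD³h_f)) = 1.12×10^-5
Q = -0.965·0.03092·ln(6.561×10^-4) = 0.2187 m³/s
Check: V = 1.31 m/s, Re = 1.43×10^6, f = 0.02473, h_f = 4.83 m ≈ 4.82 m ✓

Q ≈ 219 L/s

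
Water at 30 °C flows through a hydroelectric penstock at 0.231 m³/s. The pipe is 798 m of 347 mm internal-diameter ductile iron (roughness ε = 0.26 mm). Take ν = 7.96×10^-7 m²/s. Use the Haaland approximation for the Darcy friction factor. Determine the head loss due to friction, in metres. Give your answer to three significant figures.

V = 4Q/(πD²) = 4·0.231/(π·0.347²) = 2.443 m/s
Re = VD/ν = 2.443·0.347/7.96×10^-7 = 1.06×10^6 → turbulent
ε/D = 0.26/347 = 7.49×10^-4
Haaland: f = 0.01867
h_f = f(L/D)V²/(2g) = 0.01867·(798/0.347)·2.443²/(2·9.81) = 13.06 m

h_f ≈ 13.1 m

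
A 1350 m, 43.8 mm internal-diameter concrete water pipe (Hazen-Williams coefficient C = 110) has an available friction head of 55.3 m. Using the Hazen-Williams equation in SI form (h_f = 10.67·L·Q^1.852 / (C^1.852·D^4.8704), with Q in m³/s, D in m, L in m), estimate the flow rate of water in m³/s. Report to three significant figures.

Q ≈ 0.00146 m³/s

Rearranging: Q = [h_f·C^1.852·D^4.8704 / (10.67·L)]^(1/1.852)
Q = [55.3·110^1.852·0.0438^4.8704 / (10.67·1350)]^0.540 = 0.001460 m³/s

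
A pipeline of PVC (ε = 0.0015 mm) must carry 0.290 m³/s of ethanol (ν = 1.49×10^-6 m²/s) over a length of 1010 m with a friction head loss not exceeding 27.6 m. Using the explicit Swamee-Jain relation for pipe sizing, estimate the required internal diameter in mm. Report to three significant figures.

Swamee-Jain (Type III): D = 0.66·[ε^1.25·(LQ²/(gh_f))^4.75 + ν·Q^9.4·(L/(gh_f))^5.2]^0.04
LQ²/(gh_f) = 0.3137; L/(gh_f) = 3.730
Term 1 = ε^1.25·(…)^4.75 = 2.13×10^-10; Term 2 = ν·Q^9.4·(…)^5.2 = 1.24×10^-8
D = 0.66·(2.13×10^-10 + 1.24×10^-8)^0.04 = 0.3188 m = 319 mm
Check: V = 3.63 m/s, Re = 7.77×10^5, f = 0.01222, h_f = 26.0 m ≈ 27.6 m ✓

D ≈ 319 mm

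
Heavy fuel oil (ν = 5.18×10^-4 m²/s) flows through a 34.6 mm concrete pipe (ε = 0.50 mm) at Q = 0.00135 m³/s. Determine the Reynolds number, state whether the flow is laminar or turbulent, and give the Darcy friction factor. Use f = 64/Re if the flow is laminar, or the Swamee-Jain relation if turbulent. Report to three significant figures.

V = 4Q/(πD²) = 1.436 m/s
Re = VD/ν = 1.436·0.0346/5.18×10^-4 = 95.9
Re < 2300 → laminar → f = 64/Re = 0.6673

Re ≈ 95.9; laminar; f = 64/Re ≈ 0.667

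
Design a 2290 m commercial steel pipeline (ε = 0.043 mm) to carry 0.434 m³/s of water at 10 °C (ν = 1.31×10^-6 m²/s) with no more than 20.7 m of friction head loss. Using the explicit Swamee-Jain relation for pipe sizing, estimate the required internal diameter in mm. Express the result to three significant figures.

Swamee-Jain (Type III): D = 0.66·[ε^1.25·(LQ²/(gh_f))^4.75 + ν·Q^9.4·(L/(gh_f))^5.2]^0.04
LQ²/(gh_f) = 2.124; L/(gh_f) = 11.28
Term 1 = ε^1.25·(…)^4.75 = 1.25×10^-4; Term 2 = ν·Q^9.4·(…)^5.2 = 1.52×10^-4
D = 0.66·(1.25×10^-4 + 1.52×10^-4)^0.04 = 0.4756 m = 476 mm
Check: V = 2.44 m/s, Re = 8.87×10^5, f = 0.01351, h_f = 19.8 m ≈ 20.7 m ✓

D ≈ 476 mm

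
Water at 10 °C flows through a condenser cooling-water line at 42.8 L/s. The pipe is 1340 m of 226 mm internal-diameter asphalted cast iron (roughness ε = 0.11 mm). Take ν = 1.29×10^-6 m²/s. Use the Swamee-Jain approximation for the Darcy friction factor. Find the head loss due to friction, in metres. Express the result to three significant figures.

V = 4Q/(πD²) = 4·0.0428/(π·0.226²) = 1.067 m/s
Re = VD/ν = 1.067·0.226/1.29×10^-6 = 1.87×10^5 → turbulent
ε/D = 0.11/226 = 4.87×10^-4
Swamee-Jain: f = 0.01898
h_f = f(L/D)V²/(2g) = 0.01898·(1340/0.226)·1.067²/(2·9.81) = 6.530 m

h_f ≈ 6.53 m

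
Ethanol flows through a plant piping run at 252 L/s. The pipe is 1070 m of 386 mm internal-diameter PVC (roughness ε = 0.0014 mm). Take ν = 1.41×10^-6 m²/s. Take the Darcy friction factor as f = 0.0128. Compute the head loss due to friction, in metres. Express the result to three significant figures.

h_f ≈ 8.39 m

V = 4Q/(πD²) = 4·0.252/(π·0.386²) = 2.153 m/s
h_f = f(L/D)V²/(2g) = 0.01280·(1070/0.386)·2.153²/(2·9.81) = 8.386 m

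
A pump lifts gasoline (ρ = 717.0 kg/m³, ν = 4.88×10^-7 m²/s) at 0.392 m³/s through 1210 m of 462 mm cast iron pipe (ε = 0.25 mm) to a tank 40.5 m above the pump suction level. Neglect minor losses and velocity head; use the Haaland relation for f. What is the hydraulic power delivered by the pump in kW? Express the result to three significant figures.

V = 4Q/(πD²) = 2.338 m/s; Re = 2.21×10^6; ε/D = 5.41×10^-4; f = 0.01723
h_f = f(L/D)V²/2g = 12.57 m
Total head H = z + h_f = 40.5 + 12.57 = 53.07 m
P_hyd = ρgQH = 717.0·9.81·0.392·53.07 = 146.3 kW

P_hyd ≈ 146 kW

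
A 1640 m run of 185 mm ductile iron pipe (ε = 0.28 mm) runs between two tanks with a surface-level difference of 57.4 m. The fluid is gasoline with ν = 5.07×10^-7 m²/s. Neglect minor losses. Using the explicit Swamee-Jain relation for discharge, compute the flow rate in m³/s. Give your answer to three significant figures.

Swamee-Jain (Type II): Q = -0.965·√(gD⁵h_f/L)·ln[ε/(3.7D) + √(3.17ν²L/(gD³h_f))]
√(gD⁵h_f/L) = √(9.81·0.185⁵·57.4/1640) = 0.008626
ε/(3.7D) = 4.09×10^-4; √(3.17ν²L/(gD³h_f)) = 1.94×10^-5
Q = -0.965·0.008626·ln(4.284×10^-4) = 0.06456 m³/s
Check: V = 2.40 m/s, Re = 8.76×10^5, f = 0.02212, h_f = 57.6 m ≈ 57.4 m ✓

Q ≈ 0.0646 m³/s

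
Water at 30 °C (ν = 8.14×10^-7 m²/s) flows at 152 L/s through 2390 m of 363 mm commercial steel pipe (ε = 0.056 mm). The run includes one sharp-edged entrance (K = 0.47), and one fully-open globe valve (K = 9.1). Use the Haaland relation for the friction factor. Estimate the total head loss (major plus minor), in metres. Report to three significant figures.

H_L ≈ 11.5 m

V = 4Q/(πD²) = 1.469 m/s; V²/2g = 0.1099 m
Re = 6.55×10^5, ε/D = 1.54×10^-4 → f = 0.01449 (Haaland)
Major: h_f = f(L/D)·V²/2g = 0.01449·6584·0.1099 = 10.49 m
Minor: ΣK = 9.57; h_m = ΣK·V²/2g = 1.052 m
Total H_L = 10.49 + 1.052 = 11.54 m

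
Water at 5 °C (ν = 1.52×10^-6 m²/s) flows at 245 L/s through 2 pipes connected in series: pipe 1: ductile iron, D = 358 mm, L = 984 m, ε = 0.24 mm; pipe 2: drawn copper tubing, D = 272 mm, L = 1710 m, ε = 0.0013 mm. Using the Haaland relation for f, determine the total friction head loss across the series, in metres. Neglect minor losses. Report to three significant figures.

H ≈ 85.0 m

Pipe 1: V = 2.434 m/s, Re = 5.73×10^5, ε/D = 6.70×10^-4, f = 0.01850, h_1 = f(L/D)V²/2g = 15.35 m
Pipe 2: V = 4.216 m/s, Re = 7.55×10^5, ε/D = 4.78×10^-6, f = 0.01222, h_2 = f(L/D)V²/2g = 69.62 m
Series → Q common, losses add: H = Σh = 84.97 m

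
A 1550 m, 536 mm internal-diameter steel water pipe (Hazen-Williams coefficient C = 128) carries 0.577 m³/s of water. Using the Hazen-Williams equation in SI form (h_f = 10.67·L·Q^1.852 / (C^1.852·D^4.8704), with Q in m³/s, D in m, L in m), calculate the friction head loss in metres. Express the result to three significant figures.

h_f ≈ 15.6 m

h_f = 10.67·1550·0.577^1.852 / (128^1.852·0.536^4.8704) = 15.59 m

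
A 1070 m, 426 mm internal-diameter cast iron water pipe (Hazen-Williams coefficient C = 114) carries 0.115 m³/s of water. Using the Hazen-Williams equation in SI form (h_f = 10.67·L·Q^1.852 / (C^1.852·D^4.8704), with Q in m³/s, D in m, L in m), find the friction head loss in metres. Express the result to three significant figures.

h_f = 10.67·1070·0.115^1.852 / (114^1.852·0.426^4.8704) = 2.058 m

h_f ≈ 2.06 m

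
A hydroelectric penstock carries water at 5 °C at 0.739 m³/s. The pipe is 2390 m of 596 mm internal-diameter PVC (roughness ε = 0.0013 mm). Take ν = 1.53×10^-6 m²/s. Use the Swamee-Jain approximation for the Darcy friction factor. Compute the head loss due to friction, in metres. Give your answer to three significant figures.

V = 4Q/(πD²) = 4·0.739/(π·0.596²) = 2.649 m/s
Re = VD/ν = 2.649·0.596/1.53×10^-6 = 1.03×10^6 → turbulent
ε/D = 0.0013/596 = 2.18×10^-6
Swamee-Jain: f = 0.01160
h_f = f(L/D)V²/(2g) = 0.01160·(2390/0.596)·2.649²/(2·9.81) = 16.64 m

h_f ≈ 16.6 m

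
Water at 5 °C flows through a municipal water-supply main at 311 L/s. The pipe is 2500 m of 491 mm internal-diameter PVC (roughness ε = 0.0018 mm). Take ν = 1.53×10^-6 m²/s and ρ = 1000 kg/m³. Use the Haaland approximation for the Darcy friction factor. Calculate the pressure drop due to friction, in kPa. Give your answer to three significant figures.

V = 4Q/(πD²) = 4·0.311/(π·0.491²) = 1.643 m/s
Re = VD/ν = 1.643·0.491/1.53×10^-6 = 5.27×10^5 → turbulent
ε/D = 0.0018/491 = 3.67×10^-6
Haaland: f = 0.01298
h_f = f(L/D)V²/(2g) = 0.01298·(2500/0.491)·1.643²/(2·9.81) = 9.089 m
Δp = ρg·h_f = 1000·9.81·9.089 = 89.16 kPa

Δp ≈ 89.2 kPa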